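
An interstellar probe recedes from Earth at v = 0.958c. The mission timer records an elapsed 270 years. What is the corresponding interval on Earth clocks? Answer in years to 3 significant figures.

Δt ≈ 942 years

γ = 1/√(1 − 0.958²) = 3.4871
Time dilation: Δt = γτ₀ = 3.4871 × 270 years = 942 years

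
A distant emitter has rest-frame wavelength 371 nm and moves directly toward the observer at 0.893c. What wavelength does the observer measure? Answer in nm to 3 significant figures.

Relativistic Doppler: λ_obs = λ_src √((1−β)/(1+β))
= 371 × √(0.10700/1.8930) = 371 × 0.23775 = 88.2 nm

λ_obs ≈ 88.2 nm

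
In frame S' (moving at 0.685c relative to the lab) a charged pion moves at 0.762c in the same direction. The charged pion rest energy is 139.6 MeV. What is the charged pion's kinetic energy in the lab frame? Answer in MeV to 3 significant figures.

u_lab = (0.762 + 0.685)/(1 + 0.762×0.685) = 0.950741
γ = 1/√(1 − 0.950741²) = 3.2260
K = (γ − 1)m₀c² = (3.2260 − 1) × 139.6 = 2.2260 × 139.6 = 311 MeV

K ≈ 311 MeV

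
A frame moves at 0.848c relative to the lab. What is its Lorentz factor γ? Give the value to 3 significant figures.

γ ≈ 1.89

γ = 1/√(1 − β²) = 1/√(1 − 0.848²) = 1/√(0.28090) = 1.89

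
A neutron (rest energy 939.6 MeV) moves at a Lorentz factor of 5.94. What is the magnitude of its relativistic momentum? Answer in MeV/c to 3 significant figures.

β = √(1 − 1/γ²) = √(1 − 1/5.94²) = 0.98573
p = γβm₀c = 5.94 × 0.98573 × 939.6 MeV/c = 5500 MeV/c

p ≈ 5500 MeV/c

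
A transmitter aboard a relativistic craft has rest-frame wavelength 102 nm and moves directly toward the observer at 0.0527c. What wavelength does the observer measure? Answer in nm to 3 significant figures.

λ_obs ≈ 96.8 nm

Relativistic Doppler: λ_obs = λ_src √((1−β)/(1+β))
= 102 × √(0.94730/1.0527) = 102 × 0.94862 = 96.8 nm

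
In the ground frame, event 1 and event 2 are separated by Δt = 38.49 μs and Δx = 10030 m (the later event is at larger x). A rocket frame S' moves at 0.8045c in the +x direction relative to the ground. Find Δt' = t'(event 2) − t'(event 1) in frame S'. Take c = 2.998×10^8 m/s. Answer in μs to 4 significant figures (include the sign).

γ = 1/√(1 − 0.8045²) = 1.68364
Δt' = γ(Δt − vΔx/c²) = 1.68364 × (38.49 μs − 0.8045×10030 m / (2.998×10^8 m/s))
= 1.68364 × (11.5749 μs) = 19.49 μs

Δt' ≈ 19.49 μs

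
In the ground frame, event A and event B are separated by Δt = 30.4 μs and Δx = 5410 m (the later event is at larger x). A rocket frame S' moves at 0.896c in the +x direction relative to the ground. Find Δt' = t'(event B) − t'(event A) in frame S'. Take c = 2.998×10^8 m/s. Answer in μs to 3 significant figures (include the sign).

γ = 1/√(1 − 0.896²) = 2.2520
Δt' = γ(Δt − vΔx/c²) = 2.2520 × (30.4 μs − 0.896×5410 m / (2.998×10^8 m/s))
= 2.2520 × (14.231 μs) = 32.0 μs

Δt' ≈ 32.0 μs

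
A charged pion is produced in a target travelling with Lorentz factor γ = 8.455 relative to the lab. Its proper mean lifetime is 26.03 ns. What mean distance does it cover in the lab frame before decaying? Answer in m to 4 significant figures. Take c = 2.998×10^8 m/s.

β = √(1 − 1/γ²) = √(1 − 1/8.455²) = 0.992981
Dilated lifetime: Δt = γτ₀ = 8.455 × 26.03 ns = 220.084 ns
d = vΔt = 0.992981c × 220.084 ns = 2.97696×10^8 m/s × 2.20084×10^-7 s = 65.52 m

d ≈ 65.52 m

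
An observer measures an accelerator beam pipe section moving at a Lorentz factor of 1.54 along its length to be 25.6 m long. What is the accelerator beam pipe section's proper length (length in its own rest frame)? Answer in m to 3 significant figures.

L₀ ≈ 39.4 m

γ = 1.54 (given)
L₀ = γL = 1.54 × 25.6 = 39.4 m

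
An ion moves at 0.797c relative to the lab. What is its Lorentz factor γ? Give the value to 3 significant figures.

γ = 1/√(1 − β²) = 1/√(1 − 0.797²) = 1/√(0.36479) = 1.66

γ ≈ 1.66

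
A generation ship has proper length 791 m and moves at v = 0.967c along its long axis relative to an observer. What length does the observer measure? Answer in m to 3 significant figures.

γ = 1/√(1 − 0.967²) = 3.9250
Length contraction: L = L₀/γ = 791/3.9250 = 202 m

L ≈ 202 m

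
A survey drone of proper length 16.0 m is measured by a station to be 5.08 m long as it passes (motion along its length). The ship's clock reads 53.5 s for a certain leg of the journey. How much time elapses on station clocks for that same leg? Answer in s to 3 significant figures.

Length contraction ⇒ γ = L₀/L = 16.0/5.08 = 3.1496
Time dilation: Δt = γτ₀ = 3.1496 × 53.5 s = 169 s

Δt ≈ 169 s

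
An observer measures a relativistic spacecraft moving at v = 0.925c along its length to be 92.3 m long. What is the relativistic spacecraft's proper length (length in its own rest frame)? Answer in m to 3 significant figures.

L₀ ≈ 243 m

γ = 1/√(1 − 0.925²) = 2.6318
L₀ = γL = 2.6318 × 92.3 = 243 m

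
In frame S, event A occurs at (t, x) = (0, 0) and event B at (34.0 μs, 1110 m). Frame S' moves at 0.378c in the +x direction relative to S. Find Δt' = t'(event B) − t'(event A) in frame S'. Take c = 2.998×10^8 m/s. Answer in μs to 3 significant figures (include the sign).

γ = 1/√(1 − 0.378²) = 1.0801
Δt' = γ(Δt − vΔx/c²) = 1.0801 × (34.0 μs − 0.378×1110 m / (2.998×10^8 m/s))
= 1.0801 × (32.600 μs) = 35.2 μs

Δt' ≈ 35.2 μs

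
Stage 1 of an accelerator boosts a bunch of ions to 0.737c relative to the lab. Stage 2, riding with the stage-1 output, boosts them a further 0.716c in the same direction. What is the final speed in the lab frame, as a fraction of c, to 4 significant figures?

u ≈ 0.9511c

Compose boost 2: (0.716 + 0.737)/(1 + 0.716×0.737) = 1.453/1.52769 = 0.9511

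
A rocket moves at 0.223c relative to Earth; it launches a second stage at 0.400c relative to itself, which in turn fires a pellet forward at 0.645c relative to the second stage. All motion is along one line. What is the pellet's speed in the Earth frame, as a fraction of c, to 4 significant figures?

Compose boost 2: (0.400 + 0.223)/(1 + 0.400×0.223) = 0.6230/1.08920 = 0.571979
Compose boost 3: (0.645 + 0.571979)/(1 + 0.645×0.571979) = 1.21698/1.36893 = 0.8890

u ≈ 0.8890c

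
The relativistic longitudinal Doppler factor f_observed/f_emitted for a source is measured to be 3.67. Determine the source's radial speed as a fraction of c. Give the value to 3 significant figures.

β ≈ 0.862

f_obs/f_src = √((1+β)/(1−β)) = 3.67  ⇒  (1+β)/(1−β) = 13.469
β = |1 − D²|/(1 + D²) = |1 − 13.469|/(1 + 13.469) = 0.862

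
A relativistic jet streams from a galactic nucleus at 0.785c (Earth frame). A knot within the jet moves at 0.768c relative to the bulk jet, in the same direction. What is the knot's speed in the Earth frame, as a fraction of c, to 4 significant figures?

u ≈ 0.9689c

Relativistic velocity addition: u = (u' + v)/(1 + u'v/c²)
= (0.768 + 0.785)/(1 + 0.768×0.785) = 1.553/1.60288 = 0.9689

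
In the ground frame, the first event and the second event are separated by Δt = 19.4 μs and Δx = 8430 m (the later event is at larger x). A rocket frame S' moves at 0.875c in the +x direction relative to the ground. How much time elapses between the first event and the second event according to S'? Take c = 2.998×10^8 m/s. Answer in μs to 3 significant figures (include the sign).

Δt' ≈ -10.7 μs

γ = 1/√(1 − 0.875²) = 2.0656
Δt' = γ(Δt − vΔx/c²) = 2.0656 × (19.4 μs − 0.875×8430 m / (2.998×10^8 m/s))
= 2.0656 × (-5.2039 μs) = -10.7 μs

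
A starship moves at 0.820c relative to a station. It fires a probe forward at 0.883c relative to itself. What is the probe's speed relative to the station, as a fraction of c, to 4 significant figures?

u ≈ 0.9878c

Relativistic velocity addition: u = (u' + v)/(1 + u'v/c²)
= (0.883 + 0.820)/(1 + 0.883×0.820) = 1.703/1.72406 = 0.9878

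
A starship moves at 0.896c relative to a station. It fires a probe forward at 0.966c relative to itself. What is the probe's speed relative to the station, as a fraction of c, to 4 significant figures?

Relativistic velocity addition: u = (u' + v)/(1 + u'v/c²)
= (0.966 + 0.896)/(1 + 0.966×0.896) = 1.862/1.86554 = 0.9981

u ≈ 0.9981c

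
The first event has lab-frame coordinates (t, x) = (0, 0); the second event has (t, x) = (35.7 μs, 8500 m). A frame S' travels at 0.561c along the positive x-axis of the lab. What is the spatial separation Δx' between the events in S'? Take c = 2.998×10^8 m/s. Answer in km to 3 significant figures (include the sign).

Δx' ≈ 3.01 km

γ = 1/√(1 − 0.561²) = 1.2080
Δx' = γ(Δx − vΔt) = 1.2080 × (8500 m − 0.561×(2.998×10^8 m/s)×35.7×10^-6 s)
= 1.2080 × (2495.7 m) = 3.01 km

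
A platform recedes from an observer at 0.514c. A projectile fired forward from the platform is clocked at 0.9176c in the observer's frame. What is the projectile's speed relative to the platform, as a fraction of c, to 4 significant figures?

u' ≈ 0.7639c

Inverse velocity addition: u' = (u − v)/(1 − uv/c²)
= (0.9176 − 0.514)/(1 − 0.9176×0.514) = 0.4036/0.528354 = 0.7639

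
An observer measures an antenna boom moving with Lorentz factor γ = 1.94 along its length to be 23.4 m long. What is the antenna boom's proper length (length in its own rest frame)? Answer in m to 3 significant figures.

L₀ ≈ 45.4 m

γ = 1.94 (given)
L₀ = γL = 1.94 × 23.4 = 45.4 m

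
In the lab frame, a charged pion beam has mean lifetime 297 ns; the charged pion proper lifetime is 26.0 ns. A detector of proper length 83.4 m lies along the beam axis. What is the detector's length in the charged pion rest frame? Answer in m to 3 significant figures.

L ≈ 7.30 m

Time dilation ⇒ γ = Δt/τ₀ = 297/26.0 = 11.423
Length contraction: L = L₀/γ = 83.4/11.423 = 7.30 m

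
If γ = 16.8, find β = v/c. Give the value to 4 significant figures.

β = √(1 − 1/γ²) = √(1 − 1/16.8²) = √(0.996457) = 0.9982

β ≈ 0.9982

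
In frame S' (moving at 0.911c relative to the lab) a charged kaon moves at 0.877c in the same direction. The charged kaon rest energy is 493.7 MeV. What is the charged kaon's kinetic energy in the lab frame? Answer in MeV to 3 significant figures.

K ≈ 3990 MeV

u_lab = (0.877 + 0.911)/(1 + 0.877×0.911) = 0.993915
γ = 1/√(1 − 0.993915²) = 9.0784
K = (γ − 1)m₀c² = (9.0784 − 1) × 493.7 = 8.0784 × 493.7 = 3990 MeV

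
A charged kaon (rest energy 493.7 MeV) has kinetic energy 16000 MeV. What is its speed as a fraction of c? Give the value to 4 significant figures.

γ = 1 + K/(m₀c²) = 1 + 16000/493.7 = 33.4083
β = √(1 − 1/γ²) = 0.9996

β ≈ 0.9996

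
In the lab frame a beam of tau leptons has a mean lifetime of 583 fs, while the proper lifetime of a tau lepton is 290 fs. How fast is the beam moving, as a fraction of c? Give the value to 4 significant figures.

β ≈ 0.8675

γ = Δt/τ₀ = 583/290 = 2.01034
β = √(1 − 1/γ²) = √(1 − 1/2.01034²) = 0.8675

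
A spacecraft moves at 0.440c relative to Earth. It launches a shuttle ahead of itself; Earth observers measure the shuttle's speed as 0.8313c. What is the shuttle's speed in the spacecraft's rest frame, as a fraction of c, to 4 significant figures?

u' ≈ 0.6170c

Inverse velocity addition: u' = (u − v)/(1 − uv/c²)
= (0.8313 − 0.440)/(1 − 0.8313×0.440) = 0.3913/0.634228 = 0.6170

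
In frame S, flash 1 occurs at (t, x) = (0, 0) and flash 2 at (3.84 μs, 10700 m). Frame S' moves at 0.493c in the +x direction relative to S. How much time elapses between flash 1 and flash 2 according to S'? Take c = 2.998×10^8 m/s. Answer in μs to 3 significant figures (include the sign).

γ = 1/√(1 − 0.493²) = 1.1494
Δt' = γ(Δt − vΔx/c²) = 1.1494 × (3.84 μs − 0.493×10700 m / (2.998×10^8 m/s))
= 1.1494 × (-13.755 μs) = -15.8 μs

Δt' ≈ -15.8 μs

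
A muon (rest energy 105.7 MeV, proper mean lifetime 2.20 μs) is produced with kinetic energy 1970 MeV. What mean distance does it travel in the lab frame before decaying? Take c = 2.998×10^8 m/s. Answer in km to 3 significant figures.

d ≈ 12.9 km

γ = 1 + K/(m₀c²) = 1 + 1970/105.7 = 19.638
β = √(1 − 1/γ²) = 0.99870
Dilated lifetime: γτ₀ = 19.638 × 2.20 μs = 43.203 μs
d = βc·γτ₀ = 0.99870 × (2.998×10^8 m/s) × 4.3203×10^-5 s = 12.9 km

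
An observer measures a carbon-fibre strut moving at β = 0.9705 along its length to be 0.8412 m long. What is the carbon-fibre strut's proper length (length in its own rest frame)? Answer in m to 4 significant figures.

γ = 1/√(1 − 0.9705²) = 4.14764
L₀ = γL = 4.14764 × 0.8412 = 3.489 m

L₀ ≈ 3.489 m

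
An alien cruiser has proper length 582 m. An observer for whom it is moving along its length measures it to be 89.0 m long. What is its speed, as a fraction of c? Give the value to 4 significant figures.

β ≈ 0.9882

γ = L₀/L = 582/89.0 = 6.53933
β = √(1 − 1/γ²) = 0.9882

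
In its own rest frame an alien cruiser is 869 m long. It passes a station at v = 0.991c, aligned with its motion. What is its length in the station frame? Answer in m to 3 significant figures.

γ = 1/√(1 − 0.991²) = 7.4704
Length contraction: L = L₀/γ = 869/7.4704 = 116 m

L ≈ 116 m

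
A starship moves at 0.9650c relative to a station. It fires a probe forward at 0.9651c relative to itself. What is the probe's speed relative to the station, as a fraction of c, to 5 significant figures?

Relativistic velocity addition: u = (u' + v)/(1 + u'v/c²)
= (0.9651 + 0.9650)/(1 + 0.9651×0.9650) = 1.9301/1.931321 = 0.99937

u ≈ 0.99937c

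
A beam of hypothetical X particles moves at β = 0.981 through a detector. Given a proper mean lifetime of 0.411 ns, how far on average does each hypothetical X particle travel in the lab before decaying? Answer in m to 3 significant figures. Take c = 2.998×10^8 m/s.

γ = 1/√(1 − 0.981²) = 5.1544
Dilated lifetime: Δt = γτ₀ = 5.1544 × 0.411 ns = 2.1185 ns
d = vΔt = 0.981c × 2.1185 ns = 2.9410×10^8 m/s × 2.1185×10^-9 s = 0.623 m

d ≈ 0.623 m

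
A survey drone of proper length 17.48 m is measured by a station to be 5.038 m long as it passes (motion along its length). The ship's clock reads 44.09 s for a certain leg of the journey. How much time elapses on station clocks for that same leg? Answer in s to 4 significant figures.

Δt ≈ 153.0 s

Length contraction ⇒ γ = L₀/L = 17.48/5.038 = 3.46963
Time dilation: Δt = γτ₀ = 3.46963 × 44.09 s = 153.0 s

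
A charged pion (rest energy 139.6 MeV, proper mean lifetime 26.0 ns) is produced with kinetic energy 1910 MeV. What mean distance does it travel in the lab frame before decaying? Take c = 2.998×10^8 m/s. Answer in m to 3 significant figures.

γ = 1 + K/(m₀c²) = 1 + 1910/139.6 = 14.682
β = √(1 − 1/γ²) = 0.99768
Dilated lifetime: γτ₀ = 14.682 × 26.0 ns = 381.73 ns
d = βc·γτ₀ = 0.99768 × (2.998×10^8 m/s) × 3.8173×10^-7 s = 114 m

d ≈ 114 m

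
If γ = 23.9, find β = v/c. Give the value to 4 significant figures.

β ≈ 0.9991

β = √(1 − 1/γ²) = √(1 − 1/23.9²) = √(0.998249) = 0.9991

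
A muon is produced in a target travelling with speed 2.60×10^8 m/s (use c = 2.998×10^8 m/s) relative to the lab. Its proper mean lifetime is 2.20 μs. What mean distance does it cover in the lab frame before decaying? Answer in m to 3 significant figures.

d ≈ 1150 m

β = v/c = 2.60×10^8 / 2.998×10^8 = 0.86724
γ = 1/√(1 − 0.86724²) = 2.0085
Dilated lifetime: Δt = γτ₀ = 2.0085 × 2.20 μs = 4.4187 μs
d = vΔt = 0.86724c × 4.4187 μs = 2.6000×10^8 m/s × 4.4187×10^-6 s = 1150 m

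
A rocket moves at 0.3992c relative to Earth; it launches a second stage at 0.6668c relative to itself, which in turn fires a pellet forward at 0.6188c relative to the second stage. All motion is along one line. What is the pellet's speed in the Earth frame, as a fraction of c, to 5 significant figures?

u ≈ 0.96037c

Compose boost 2: (0.6668 + 0.3992)/(1 + 0.6668×0.3992) = 1.0660/1.266187 = 0.8418981
Compose boost 3: (0.6188 + 0.8418981)/(1 + 0.6188×0.8418981) = 1.460698/1.520967 = 0.96037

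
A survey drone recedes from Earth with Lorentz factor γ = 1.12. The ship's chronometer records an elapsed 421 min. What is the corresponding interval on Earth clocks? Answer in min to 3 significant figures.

γ = 1.12 (given)
Time dilation: Δt = γτ₀ = 1.12 × 421 min = 472 min

Δt ≈ 472 min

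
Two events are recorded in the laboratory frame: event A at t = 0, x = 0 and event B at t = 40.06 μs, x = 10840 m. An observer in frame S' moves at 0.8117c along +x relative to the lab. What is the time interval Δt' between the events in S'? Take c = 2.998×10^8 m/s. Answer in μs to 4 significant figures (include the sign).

γ = 1/√(1 − 0.8117²) = 1.71211
Δt' = γ(Δt − vΔx/c²) = 1.71211 × (40.06 μs − 0.8117×10840 m / (2.998×10^8 m/s))
= 1.71211 × (10.7110 μs) = 18.34 μs

Δt' ≈ 18.34 μs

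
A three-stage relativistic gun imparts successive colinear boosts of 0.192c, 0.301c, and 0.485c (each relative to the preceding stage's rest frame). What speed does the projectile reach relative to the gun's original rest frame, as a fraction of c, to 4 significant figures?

u ≈ 0.7757c

Compose boost 2: (0.301 + 0.192)/(1 + 0.301×0.192) = 0.4930/1.05779 = 0.466065
Compose boost 3: (0.485 + 0.466065)/(1 + 0.485×0.466065) = 0.951065/1.22604 = 0.7757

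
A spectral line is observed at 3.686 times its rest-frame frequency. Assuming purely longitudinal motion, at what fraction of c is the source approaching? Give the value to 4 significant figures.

β ≈ 0.8629

f_obs/f_src = √((1+β)/(1−β)) = 3.686  ⇒  (1+β)/(1−β) = 13.5866
β = |1 − D²|/(1 + D²) = |1 − 13.5866|/(1 + 13.5866) = 0.8629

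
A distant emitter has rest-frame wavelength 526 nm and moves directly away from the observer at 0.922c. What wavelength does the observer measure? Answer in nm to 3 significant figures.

λ_obs ≈ 2610 nm

Relativistic Doppler: λ_obs = λ_src √((1+β)/(1−β))
= 526 × √(1.9220/0.078000) = 526 × 4.9640 = 2610 nm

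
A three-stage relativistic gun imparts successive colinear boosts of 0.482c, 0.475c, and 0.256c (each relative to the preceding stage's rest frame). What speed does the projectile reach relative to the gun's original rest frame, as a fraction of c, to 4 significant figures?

Compose boost 2: (0.475 + 0.482)/(1 + 0.475×0.482) = 0.9570/1.22895 = 0.778714
Compose boost 3: (0.256 + 0.778714)/(1 + 0.256×0.778714) = 1.03471/1.19935 = 0.8627

u ≈ 0.8627c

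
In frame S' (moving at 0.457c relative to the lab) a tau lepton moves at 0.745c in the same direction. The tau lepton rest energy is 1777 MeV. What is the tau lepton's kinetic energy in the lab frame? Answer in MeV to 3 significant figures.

u_lab = (0.745 + 0.457)/(1 + 0.745×0.457) = 0.896704
γ = 1/√(1 − 0.896704²) = 2.2592
K = (γ − 1)m₀c² = (2.2592 − 1) × 1777 = 1.2592 × 1777 = 2240 MeV

K ≈ 2240 MeV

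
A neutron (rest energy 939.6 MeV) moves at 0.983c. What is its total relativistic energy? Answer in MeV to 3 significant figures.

γ = 1/√(1 − 0.983²) = 5.4465
E = γm₀c² = 5.4465 × 939.6 MeV = 5120 MeV

E ≈ 5120 MeV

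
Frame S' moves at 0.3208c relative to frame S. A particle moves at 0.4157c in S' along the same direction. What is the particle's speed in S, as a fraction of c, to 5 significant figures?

u ≈ 0.64984c

Relativistic velocity addition: u = (u' + v)/(1 + u'v/c²)
= (0.4157 + 0.3208)/(1 + 0.4157×0.3208) = 0.73650/1.133357 = 0.64984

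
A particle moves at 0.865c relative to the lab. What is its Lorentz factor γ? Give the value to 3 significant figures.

γ ≈ 1.99

γ = 1/√(1 − β²) = 1/√(1 − 0.865²) = 1/√(0.25177) = 1.99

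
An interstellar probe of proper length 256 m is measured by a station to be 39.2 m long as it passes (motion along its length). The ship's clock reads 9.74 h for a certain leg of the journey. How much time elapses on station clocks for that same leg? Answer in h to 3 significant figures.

Length contraction ⇒ γ = L₀/L = 256/39.2 = 6.5306
Time dilation: Δt = γτ₀ = 6.5306 × 9.74 h = 63.6 h

Δt ≈ 63.6 h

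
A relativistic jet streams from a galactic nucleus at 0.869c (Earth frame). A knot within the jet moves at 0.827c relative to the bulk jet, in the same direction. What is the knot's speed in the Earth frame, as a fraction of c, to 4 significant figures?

Relativistic velocity addition: u = (u' + v)/(1 + u'v/c²)
= (0.827 + 0.869)/(1 + 0.827×0.869) = 1.696/1.71866 = 0.9868

u ≈ 0.9868c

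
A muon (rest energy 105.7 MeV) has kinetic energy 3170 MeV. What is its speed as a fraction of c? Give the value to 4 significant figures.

γ = 1 + K/(m₀c²) = 1 + 3170/105.7 = 30.9905
β = √(1 − 1/γ²) = 0.9995

β ≈ 0.9995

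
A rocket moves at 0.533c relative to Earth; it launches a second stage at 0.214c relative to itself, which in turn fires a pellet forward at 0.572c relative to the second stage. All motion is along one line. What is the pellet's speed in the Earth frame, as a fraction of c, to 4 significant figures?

Compose boost 2: (0.214 + 0.533)/(1 + 0.214×0.533) = 0.7470/1.11406 = 0.670519
Compose boost 3: (0.572 + 0.670519)/(1 + 0.572×0.670519) = 1.24252/1.38354 = 0.8981

u ≈ 0.8981c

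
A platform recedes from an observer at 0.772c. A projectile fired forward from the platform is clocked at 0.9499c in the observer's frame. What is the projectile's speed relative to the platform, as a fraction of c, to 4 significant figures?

u' ≈ 0.6671c

Inverse velocity addition: u' = (u − v)/(1 − uv/c²)
= (0.9499 − 0.772)/(1 − 0.9499×0.772) = 0.1779/0.266677 = 0.6671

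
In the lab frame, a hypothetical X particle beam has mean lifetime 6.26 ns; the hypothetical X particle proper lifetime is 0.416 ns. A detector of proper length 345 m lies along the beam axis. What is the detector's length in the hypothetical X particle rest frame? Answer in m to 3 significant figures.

Time dilation ⇒ γ = Δt/τ₀ = 6.26/0.416 = 15.048
Length contraction: L = L₀/γ = 345/15.048 = 22.9 m

L ≈ 22.9 m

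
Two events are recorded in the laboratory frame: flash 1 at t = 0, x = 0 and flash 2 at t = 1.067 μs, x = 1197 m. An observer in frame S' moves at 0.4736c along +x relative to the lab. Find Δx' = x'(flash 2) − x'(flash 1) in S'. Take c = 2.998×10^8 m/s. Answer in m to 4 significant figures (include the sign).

Δx' ≈ 1187 m

γ = 1/√(1 − 0.4736²) = 1.13541
Δx' = γ(Δx − vΔt) = 1.13541 × (1197 m − 0.4736×(2.998×10^8 m/s)×1.067×10^-6 s)
= 1.13541 × (1045.50 m) = 1187 m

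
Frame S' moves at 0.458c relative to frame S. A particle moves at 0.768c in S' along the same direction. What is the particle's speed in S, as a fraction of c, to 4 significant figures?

u ≈ 0.9070c

Relativistic velocity addition: u = (u' + v)/(1 + u'v/c²)
= (0.768 + 0.458)/(1 + 0.768×0.458) = 1.226/1.35174 = 0.9070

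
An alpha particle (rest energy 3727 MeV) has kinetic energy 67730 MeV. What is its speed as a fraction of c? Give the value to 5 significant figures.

γ = 1 + K/(m₀c²) = 1 + 67730/3727 = 19.17279
β = √(1 − 1/γ²) = 0.99864

β ≈ 0.99864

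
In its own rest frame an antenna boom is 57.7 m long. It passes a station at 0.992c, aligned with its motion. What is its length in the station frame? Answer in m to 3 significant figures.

γ = 1/√(1 − 0.992²) = 7.9216
Length contraction: L = L₀/γ = 57.7/7.9216 = 7.28 m

L ≈ 7.28 m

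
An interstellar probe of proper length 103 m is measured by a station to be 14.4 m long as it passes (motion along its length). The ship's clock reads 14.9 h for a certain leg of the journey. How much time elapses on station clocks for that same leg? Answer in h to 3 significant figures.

Length contraction ⇒ γ = L₀/L = 103/14.4 = 7.1528
Time dilation: Δt = γτ₀ = 7.1528 × 14.9 h = 107 h

Δt ≈ 107 h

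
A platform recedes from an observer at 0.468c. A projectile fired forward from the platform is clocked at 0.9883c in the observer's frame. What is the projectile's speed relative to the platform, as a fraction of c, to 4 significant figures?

Inverse velocity addition: u' = (u − v)/(1 − uv/c²)
= (0.9883 − 0.468)/(1 − 0.9883×0.468) = 0.5203/0.537476 = 0.9680

u' ≈ 0.9680c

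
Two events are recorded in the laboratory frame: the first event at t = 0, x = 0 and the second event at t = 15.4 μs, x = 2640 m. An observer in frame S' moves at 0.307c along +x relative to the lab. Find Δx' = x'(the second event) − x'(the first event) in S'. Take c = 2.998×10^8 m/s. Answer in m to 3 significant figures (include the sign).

Δx' ≈ 1280 m

γ = 1/√(1 − 0.307²) = 1.0507
Δx' = γ(Δx − vΔt) = 1.0507 × (2640 m − 0.307×(2.998×10^8 m/s)×15.4×10^-6 s)
= 1.0507 × (1222.6 m) = 1280 m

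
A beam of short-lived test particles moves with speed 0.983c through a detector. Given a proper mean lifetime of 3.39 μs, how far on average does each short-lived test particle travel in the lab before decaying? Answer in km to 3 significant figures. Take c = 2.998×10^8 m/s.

d ≈ 5.44 km

γ = 1/√(1 − 0.983²) = 5.4465
Dilated lifetime: Δt = γτ₀ = 5.4465 × 3.39 μs = 18.463 μs
d = vΔt = 0.983c × 18.463 μs = 2.9470×10^8 m/s × 1.8463×10^-5 s = 5.44 km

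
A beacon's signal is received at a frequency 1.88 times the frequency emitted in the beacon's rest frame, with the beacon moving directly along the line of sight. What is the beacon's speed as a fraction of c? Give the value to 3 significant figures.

β ≈ 0.559

f_obs/f_src = √((1+β)/(1−β)) = 1.88  ⇒  (1+β)/(1−β) = 3.5344
β = |1 − D²|/(1 + D²) = |1 − 3.5344|/(1 + 3.5344) = 0.559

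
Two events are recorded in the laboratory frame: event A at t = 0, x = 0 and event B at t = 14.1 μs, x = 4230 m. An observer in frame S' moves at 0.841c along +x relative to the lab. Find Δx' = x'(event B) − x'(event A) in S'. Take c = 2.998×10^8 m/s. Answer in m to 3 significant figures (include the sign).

Δx' ≈ 1250 m

γ = 1/√(1 − 0.841²) = 1.8483
Δx' = γ(Δx − vΔt) = 1.8483 × (4230 m − 0.841×(2.998×10^8 m/s)×14.1×10^-6 s)
= 1.8483 × (674.94 m) = 1250 m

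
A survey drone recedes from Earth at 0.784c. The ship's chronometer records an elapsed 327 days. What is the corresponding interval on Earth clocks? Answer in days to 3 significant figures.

Δt ≈ 527 days

γ = 1/√(1 − 0.784²) = 1.6109
Time dilation: Δt = γτ₀ = 1.6109 × 327 days = 527 days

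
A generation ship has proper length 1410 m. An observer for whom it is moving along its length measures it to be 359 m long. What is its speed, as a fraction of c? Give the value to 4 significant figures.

β ≈ 0.9670

γ = L₀/L = 1410/359 = 3.92758
β = √(1 − 1/γ²) = 0.9670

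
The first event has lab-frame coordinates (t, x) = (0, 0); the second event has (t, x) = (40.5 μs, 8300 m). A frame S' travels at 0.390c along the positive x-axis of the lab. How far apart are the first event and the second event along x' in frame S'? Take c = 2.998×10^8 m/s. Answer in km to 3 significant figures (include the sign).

Δx' ≈ 3.87 km

γ = 1/√(1 − 0.390²) = 1.0860
Δx' = γ(Δx − vΔt) = 1.0860 × (8300 m − 0.390×(2.998×10^8 m/s)×40.5×10^-6 s)
= 1.0860 × (3564.7 m) = 3.87 km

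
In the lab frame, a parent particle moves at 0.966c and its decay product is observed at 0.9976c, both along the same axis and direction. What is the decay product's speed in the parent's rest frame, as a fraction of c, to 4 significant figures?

u' ≈ 0.8701c

Inverse velocity addition: u' = (u − v)/(1 − uv/c²)
= (0.9976 − 0.966)/(1 − 0.9976×0.966) = 0.03160/0.0363184 = 0.8701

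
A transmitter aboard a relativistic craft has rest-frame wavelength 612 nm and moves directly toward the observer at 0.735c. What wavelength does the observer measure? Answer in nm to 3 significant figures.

Relativistic Doppler: λ_obs = λ_src √((1−β)/(1+β))
= 612 × √(0.26500/1.7350) = 612 × 0.39082 = 239 nm

λ_obs ≈ 239 nm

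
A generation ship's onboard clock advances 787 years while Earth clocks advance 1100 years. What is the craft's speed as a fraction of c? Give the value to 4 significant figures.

γ = Δt/τ₀ = 1100/787 = 1.39771
β = √(1 − 1/γ²) = √(1 − 1/1.39771²) = 0.6987

β ≈ 0.6987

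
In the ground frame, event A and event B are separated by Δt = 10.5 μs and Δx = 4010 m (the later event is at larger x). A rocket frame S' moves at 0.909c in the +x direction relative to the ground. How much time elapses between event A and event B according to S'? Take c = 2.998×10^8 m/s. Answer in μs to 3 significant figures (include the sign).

Δt' ≈ -3.98 μs

γ = 1/√(1 − 0.909²) = 2.3993
Δt' = γ(Δt − vΔx/c²) = 2.3993 × (10.5 μs − 0.909×4010 m / (2.998×10^8 m/s))
= 2.3993 × (-1.6584 μs) = -3.98 μs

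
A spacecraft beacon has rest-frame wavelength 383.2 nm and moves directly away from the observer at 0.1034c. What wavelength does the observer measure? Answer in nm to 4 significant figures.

λ_obs ≈ 425.1 nm

Relativistic Doppler: λ_obs = λ_src √((1+β)/(1−β))
= 383.2 × √(1.10340/0.896600) = 383.2 × 1.10935 = 425.1 nm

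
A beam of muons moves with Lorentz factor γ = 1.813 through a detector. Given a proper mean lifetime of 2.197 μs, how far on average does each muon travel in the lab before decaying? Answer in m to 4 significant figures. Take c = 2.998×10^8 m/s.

β = √(1 − 1/γ²) = √(1 − 1/1.813²) = 0.834127
Dilated lifetime: Δt = γτ₀ = 1.813 × 2.197 μs = 3.98316 μs
d = vΔt = 0.834127c × 3.98316 μs = 2.50071×10^8 m/s × 3.98316×10^-6 s = 996.1 m

d ≈ 996.1 m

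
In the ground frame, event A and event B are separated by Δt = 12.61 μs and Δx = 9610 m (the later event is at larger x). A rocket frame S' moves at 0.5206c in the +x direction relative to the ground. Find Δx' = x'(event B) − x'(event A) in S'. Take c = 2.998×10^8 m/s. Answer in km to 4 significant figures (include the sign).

γ = 1/√(1 − 0.5206²) = 1.17123
Δx' = γ(Δx − vΔt) = 1.17123 × (9610 m − 0.5206×(2.998×10^8 m/s)×12.61×10^-6 s)
= 1.17123 × (7641.88 m) = 8.950 km

Δx' ≈ 8.950 km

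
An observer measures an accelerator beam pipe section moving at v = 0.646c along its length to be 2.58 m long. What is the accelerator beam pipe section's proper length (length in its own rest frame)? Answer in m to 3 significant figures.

γ = 1/√(1 − 0.646²) = 1.3100
L₀ = γL = 1.3100 × 2.58 = 3.38 m

L₀ ≈ 3.38 m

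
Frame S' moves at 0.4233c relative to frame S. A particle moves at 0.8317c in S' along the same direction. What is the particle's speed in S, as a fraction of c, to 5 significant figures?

Relativistic velocity addition: u = (u' + v)/(1 + u'v/c²)
= (0.8317 + 0.4233)/(1 + 0.8317×0.4233) = 1.2550/1.352059 = 0.92821

u ≈ 0.92821c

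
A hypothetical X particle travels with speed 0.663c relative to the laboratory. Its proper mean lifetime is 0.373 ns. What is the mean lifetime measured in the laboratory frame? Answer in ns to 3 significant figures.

Δt ≈ 0.498 ns

γ = 1/√(1 − 0.663²) = 1.3358
Time dilation: Δt = γτ₀ = 1.3358 × 0.373 ns = 0.498 ns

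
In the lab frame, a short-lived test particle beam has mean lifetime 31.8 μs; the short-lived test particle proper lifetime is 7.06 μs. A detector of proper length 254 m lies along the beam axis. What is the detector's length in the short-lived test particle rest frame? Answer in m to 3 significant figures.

Time dilation ⇒ γ = Δt/τ₀ = 31.8/7.06 = 4.5042
Length contraction: L = L₀/γ = 254/4.5042 = 56.4 m

L ≈ 56.4 m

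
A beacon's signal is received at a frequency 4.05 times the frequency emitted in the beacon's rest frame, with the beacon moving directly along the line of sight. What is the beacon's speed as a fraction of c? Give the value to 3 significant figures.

β ≈ 0.885

f_obs/f_src = √((1+β)/(1−β)) = 4.05  ⇒  (1+β)/(1−β) = 16.402
β = |1 − D²|/(1 + D²) = |1 − 16.402|/(1 + 16.402) = 0.885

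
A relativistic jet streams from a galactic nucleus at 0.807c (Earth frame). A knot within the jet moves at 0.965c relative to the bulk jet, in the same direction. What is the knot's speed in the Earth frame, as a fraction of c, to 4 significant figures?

Relativistic velocity addition: u = (u' + v)/(1 + u'v/c²)
= (0.965 + 0.807)/(1 + 0.965×0.807) = 1.772/1.77875 = 0.9962

u ≈ 0.9962c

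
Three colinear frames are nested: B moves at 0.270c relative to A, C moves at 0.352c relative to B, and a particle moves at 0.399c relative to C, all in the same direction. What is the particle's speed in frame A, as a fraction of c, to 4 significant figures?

u ≈ 0.7883c

Compose boost 2: (0.352 + 0.270)/(1 + 0.352×0.270) = 0.6220/1.09504 = 0.568016
Compose boost 3: (0.399 + 0.568016)/(1 + 0.399×0.568016) = 0.967016/1.22664 = 0.7883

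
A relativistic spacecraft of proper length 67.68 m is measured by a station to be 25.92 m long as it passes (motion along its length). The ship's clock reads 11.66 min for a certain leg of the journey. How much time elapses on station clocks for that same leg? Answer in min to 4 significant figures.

Δt ≈ 30.45 min

Length contraction ⇒ γ = L₀/L = 67.68/25.92 = 2.61111
Time dilation: Δt = γτ₀ = 2.61111 × 11.66 min = 30.45 min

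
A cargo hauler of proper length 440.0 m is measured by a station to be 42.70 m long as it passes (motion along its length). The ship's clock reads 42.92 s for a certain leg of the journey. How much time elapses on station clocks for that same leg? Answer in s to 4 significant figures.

Length contraction ⇒ γ = L₀/L = 440.0/42.70 = 10.3044
Time dilation: Δt = γτ₀ = 10.3044 × 42.92 s = 442.3 s

Δt ≈ 442.3 s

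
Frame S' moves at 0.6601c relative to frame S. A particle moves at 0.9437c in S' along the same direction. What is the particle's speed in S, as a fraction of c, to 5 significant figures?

Relativistic velocity addition: u = (u' + v)/(1 + u'v/c²)
= (0.9437 + 0.6601)/(1 + 0.9437×0.6601) = 1.6038/1.622936 = 0.98821

u ≈ 0.98821c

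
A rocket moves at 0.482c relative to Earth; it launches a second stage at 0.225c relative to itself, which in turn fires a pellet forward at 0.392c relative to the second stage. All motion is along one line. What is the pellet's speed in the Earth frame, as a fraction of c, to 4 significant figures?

u ≈ 0.8238c

Compose boost 2: (0.225 + 0.482)/(1 + 0.225×0.482) = 0.7070/1.10845 = 0.637828
Compose boost 3: (0.392 + 0.637828)/(1 + 0.392×0.637828) = 1.02983/1.25003 = 0.8238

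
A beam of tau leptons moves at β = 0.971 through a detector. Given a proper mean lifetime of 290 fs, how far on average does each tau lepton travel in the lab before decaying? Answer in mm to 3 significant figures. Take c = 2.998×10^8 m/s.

γ = 1/√(1 − 0.971²) = 4.1827
Dilated lifetime: Δt = γτ₀ = 4.1827 × 290 fs = 1213.0 fs
d = vΔt = 0.971c × 1213.0 fs = 2.9111×10^8 m/s × 1.2130×10^-12 s = 0.353 mm

d ≈ 0.353 mm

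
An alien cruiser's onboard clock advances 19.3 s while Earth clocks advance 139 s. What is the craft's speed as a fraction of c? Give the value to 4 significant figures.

β ≈ 0.9903

γ = Δt/τ₀ = 139/19.3 = 7.20207
β = √(1 − 1/γ²) = √(1 − 1/7.20207²) = 0.9903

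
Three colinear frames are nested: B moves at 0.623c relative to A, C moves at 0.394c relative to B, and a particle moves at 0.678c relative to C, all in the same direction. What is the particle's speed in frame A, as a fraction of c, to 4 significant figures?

u ≈ 0.9620c

Compose boost 2: (0.394 + 0.623)/(1 + 0.394×0.623) = 1.017/1.24546 = 0.816564
Compose boost 3: (0.678 + 0.816564)/(1 + 0.678×0.816564) = 1.49456/1.55363 = 0.9620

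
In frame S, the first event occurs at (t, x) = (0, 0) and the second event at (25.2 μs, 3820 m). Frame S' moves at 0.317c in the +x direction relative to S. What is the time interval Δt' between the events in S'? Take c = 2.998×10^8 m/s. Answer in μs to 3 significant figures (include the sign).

Δt' ≈ 22.3 μs

γ = 1/√(1 − 0.317²) = 1.0544
Δt' = γ(Δt − vΔx/c²) = 1.0544 × (25.2 μs − 0.317×3820 m / (2.998×10^8 m/s))
= 1.0544 × (21.161 μs) = 22.3 μs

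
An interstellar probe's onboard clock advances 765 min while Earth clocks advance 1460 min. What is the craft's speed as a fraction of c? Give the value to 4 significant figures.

γ = Δt/τ₀ = 1460/765 = 1.90850
β = √(1 − 1/γ²) = √(1 − 1/1.90850²) = 0.8517

β ≈ 0.8517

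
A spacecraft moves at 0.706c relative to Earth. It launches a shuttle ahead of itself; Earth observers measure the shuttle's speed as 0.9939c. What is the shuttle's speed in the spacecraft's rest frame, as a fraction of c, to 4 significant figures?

u' ≈ 0.9651c

Inverse velocity addition: u' = (u − v)/(1 − uv/c²)
= (0.9939 − 0.706)/(1 − 0.9939×0.706) = 0.2879/0.298307 = 0.9651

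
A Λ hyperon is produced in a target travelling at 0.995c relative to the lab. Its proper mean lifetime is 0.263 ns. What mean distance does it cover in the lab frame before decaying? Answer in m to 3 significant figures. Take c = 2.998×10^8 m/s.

d ≈ 0.786 m

γ = 1/√(1 − 0.995²) = 10.013
Dilated lifetime: Δt = γτ₀ = 10.013 × 0.263 ns = 2.6333 ns
d = vΔt = 0.995c × 2.6333 ns = 2.9830×10^8 m/s × 2.6333×10^-9 s = 0.786 m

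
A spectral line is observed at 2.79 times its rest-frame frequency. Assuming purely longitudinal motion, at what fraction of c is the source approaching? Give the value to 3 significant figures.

β ≈ 0.772

f_obs/f_src = √((1+β)/(1−β)) = 2.79  ⇒  (1+β)/(1−β) = 7.7841
β = |1 − D²|/(1 + D²) = |1 − 7.7841|/(1 + 7.7841) = 0.772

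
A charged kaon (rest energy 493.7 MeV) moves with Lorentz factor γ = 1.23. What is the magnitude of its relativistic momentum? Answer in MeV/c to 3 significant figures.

p ≈ 354 MeV/c

β = √(1 − 1/γ²) = √(1 − 1/1.23²) = 0.58225
p = γβm₀c = 1.23 × 0.58225 × 493.7 MeV/c = 354 MeV/c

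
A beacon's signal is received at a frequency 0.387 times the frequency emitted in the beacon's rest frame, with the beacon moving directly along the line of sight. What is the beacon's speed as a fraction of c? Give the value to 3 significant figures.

f_obs/f_src = √((1−β)/(1+β)) = 0.387  ⇒  (1−β)/(1+β) = 0.14977
β = |1 − D²|/(1 + D²) = |1 − 0.14977|/(1 + 0.14977) = 0.739

β ≈ 0.739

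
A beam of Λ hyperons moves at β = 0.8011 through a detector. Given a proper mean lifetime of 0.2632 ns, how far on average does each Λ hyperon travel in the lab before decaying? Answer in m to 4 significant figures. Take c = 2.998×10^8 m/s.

d ≈ 0.1056 m

γ = 1/√(1 − 0.8011²) = 1.67076
Dilated lifetime: Δt = γτ₀ = 1.67076 × 0.2632 ns = 0.439744 ns
d = vΔt = 0.8011c × 0.439744 ns = 2.40170×10^8 m/s × 4.39744×10^-10 s = 0.1056 m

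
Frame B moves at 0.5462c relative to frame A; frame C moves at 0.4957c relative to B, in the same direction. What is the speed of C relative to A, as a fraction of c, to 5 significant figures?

u ≈ 0.81991c

Compose boost 2: (0.4957 + 0.5462)/(1 + 0.4957×0.5462) = 1.0419/1.270751 = 0.81991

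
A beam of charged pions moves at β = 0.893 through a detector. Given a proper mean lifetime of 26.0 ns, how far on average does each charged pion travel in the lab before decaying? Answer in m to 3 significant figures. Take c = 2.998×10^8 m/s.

γ = 1/√(1 − 0.893²) = 2.2219
Dilated lifetime: Δt = γτ₀ = 2.2219 × 26.0 ns = 57.771 ns
d = vΔt = 0.893c × 57.771 ns = 2.6772×10^8 m/s × 5.7771×10^-8 s = 15.5 m

d ≈ 15.5 m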